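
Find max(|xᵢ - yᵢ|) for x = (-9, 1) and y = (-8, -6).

max(|x_i - y_i|) = max(|-9 - (-8)|, |1 - (-6)|) = max(1, 7) = 7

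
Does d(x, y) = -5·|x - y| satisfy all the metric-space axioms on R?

No. With c = -5 < 0, d fails non-negativity: d(6, 14) = -5·|6 - 14| = -5·8 = -40 < 0.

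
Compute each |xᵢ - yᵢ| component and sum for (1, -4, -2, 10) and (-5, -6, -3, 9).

Σ|x_i - y_i| = |1 - (-5)| + |-4 - (-6)| + |-2 - (-3)| + |10 - 9| = 6 + 2 + 1 + 1 = 10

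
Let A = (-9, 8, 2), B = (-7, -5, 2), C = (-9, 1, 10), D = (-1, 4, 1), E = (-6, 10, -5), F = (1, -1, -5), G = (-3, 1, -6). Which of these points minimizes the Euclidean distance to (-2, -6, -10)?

Distances: d(A) ≈ 19.7231, d(B) ≈ 13.0384, d(C) ≈ 22.3159, d(D) ≈ 14.8997, d(E) ≈ 17.2337, d(F) ≈ 7.6811, d(G) ≈ 8.124. Nearest: F = (1, -1, -5) with distance 7.6811.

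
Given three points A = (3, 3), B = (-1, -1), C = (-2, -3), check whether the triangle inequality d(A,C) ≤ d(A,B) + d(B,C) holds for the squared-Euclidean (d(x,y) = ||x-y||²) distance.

d(A,B) = 4² + 4² = 32, d(B,C) = 1² + 2² = 5, d(A,C) = 5² + 6² = 61.
d(A,C) = 61 > 32 + 5 = 37. Triangle inequality is VIOLATED. (Squared-Euclidean is not a metric — this is a counterexample.)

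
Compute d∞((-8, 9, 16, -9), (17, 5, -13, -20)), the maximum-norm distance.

max(|x_i - y_i|) = max(|-8 - 17|, |9 - 5|, |16 - (-13)|, |-9 - (-20)|) = max(25, 4, 29, 11) = 29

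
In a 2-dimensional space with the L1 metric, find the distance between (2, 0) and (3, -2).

Σ|x_i - y_i| = |2 - 3| + |0 - (-2)| = 1 + 2 = 3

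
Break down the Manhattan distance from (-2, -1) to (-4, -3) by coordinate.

Σ|x_i - y_i| = |-2 - (-4)| + |-1 - (-3)| = 2 + 2 = 4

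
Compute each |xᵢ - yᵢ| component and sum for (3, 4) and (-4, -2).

Σ|x_i - y_i| = |3 - (-4)| + |4 - (-2)| = 7 + 6 = 13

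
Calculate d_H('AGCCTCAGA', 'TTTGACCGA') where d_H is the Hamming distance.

Differing positions: 1, 2, 3, 4, 5, 7. Hamming distance = 6.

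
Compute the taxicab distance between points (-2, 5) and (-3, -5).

Σ|x_i - y_i| = |-2 - (-3)| + |5 - (-5)| = 1 + 10 = 11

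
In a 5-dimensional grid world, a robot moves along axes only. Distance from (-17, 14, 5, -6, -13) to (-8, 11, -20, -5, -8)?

Σ|x_i - y_i| = |-17 - (-8)| + |14 - 11| + |5 - (-20)| + |-6 - (-5)| + |-13 - (-8)| = 9 + 3 + 25 + 1 + 5 = 43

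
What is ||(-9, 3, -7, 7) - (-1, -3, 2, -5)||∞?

max(|x_i - y_i|) = max(|-9 - (-1)|, |3 - (-3)|, |-7 - 2|, |7 - (-5)|) = max(8, 6, 9, 12) = 12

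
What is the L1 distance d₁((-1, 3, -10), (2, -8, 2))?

Σ|x_i - y_i| = |-1 - 2| + |3 - (-8)| + |-10 - 2| = 3 + 11 + 12 = 26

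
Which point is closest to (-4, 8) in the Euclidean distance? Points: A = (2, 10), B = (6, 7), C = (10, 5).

Distances: d(A) ≈ 6.3246, d(B) ≈ 10.0499, d(C) ≈ 14.3178. Nearest: A = (2, 10) with distance 6.3246.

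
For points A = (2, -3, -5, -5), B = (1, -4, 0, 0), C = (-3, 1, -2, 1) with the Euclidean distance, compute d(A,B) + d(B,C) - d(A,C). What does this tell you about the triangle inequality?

d(A,B) = √(1² + 1² + 5² + 5²) = √52 ≈ 7.2111, d(B,C) = √(4² + 5² + 2² + 1²) = √46 ≈ 6.7823, d(A,C) = √(5² + 4² + 3² + 6²) = √86 ≈ 9.2736.
d(A,B) + d(B,C) - d(A,C) = 7.2111 + 6.7823 - 9.2736 = 13.9934 - 9.2736 = 4.7198 (to 4 decimal places). This is ≥ 0, so the triangle inequality holds for these points.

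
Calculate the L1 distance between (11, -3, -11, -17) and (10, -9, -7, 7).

Σ|x_i - y_i| = |11 - 10| + |-3 - (-9)| + |-11 - (-7)| + |-17 - 7| = 1 + 6 + 4 + 24 = 35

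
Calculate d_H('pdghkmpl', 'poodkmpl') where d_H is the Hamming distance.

Differing positions: 2, 3, 4. Hamming distance = 3.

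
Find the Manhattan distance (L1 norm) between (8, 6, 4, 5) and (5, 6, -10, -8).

Σ|x_i - y_i| = |8 - 5| + |6 - 6| + |4 - (-10)| + |5 - (-8)| = 3 + 0 + 14 + 13 = 30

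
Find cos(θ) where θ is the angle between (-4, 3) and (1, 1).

With u = (-4, 3), v = (1, 1):
u·v = (-4)·1 + 3·1 = (-4) + 3 = -1.
|u| = √((-4)² + 3²) = √25, |v| = √(1² + 1²) = √2, so |u||v| = √(25·2) = √50.
cos θ = (u·v)/(|u||v|) = -1/√50 ≈ -0.1414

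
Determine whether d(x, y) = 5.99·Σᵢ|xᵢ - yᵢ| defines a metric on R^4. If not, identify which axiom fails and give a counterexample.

Yes. The L1 (Manhattan) norm induces a metric on R^4, and multiplying a metric by a positive constant 5.99 > 0 preserves all four axioms: non-negativity (5.99·||x-y|| ≥ 0), identity (5.99·||x-y|| = 0 ⟺ ||x-y|| = 0 ⟺ x = y), symmetry (||x-y|| = ||y-x||), and the triangle inequality (5.99·||x-z|| ≤ 5.99·||x-y|| + 5.99·||y-z||). So d is a metric.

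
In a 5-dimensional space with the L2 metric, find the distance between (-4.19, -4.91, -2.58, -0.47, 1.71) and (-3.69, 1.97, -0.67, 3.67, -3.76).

(Σ|x_i - y_i|^2)^(1/2) = (|-4.19 - (-3.69)|^2 + |-4.91 - 1.97|^2 + |-2.58 - (-0.67)|^2 + |-0.47 - 3.67|^2 + |1.71 - (-3.76)|^2)^(1/2)
= (0.5^2 + 6.88^2 + 1.91^2 + 4.14^2 + 5.47^2)^(1/2) = (0.25 + 47.3344 + 3.6481 + 17.1396 + 29.9209)^(1/2) = (98.293)^(1/2) ≈ 9.9143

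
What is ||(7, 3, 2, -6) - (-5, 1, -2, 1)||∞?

max(|x_i - y_i|) = max(|7 - (-5)|, |3 - 1|, |2 - (-2)|, |-6 - 1|) = max(12, 2, 4, 7) = 12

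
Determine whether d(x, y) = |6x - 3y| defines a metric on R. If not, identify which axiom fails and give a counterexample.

No. d fails symmetry: d(9, 1) = |6·9 - 3·1| = |51| = 51, but d(1, 9) = |6·1 - 3·9| = |-21| = 21. Since 51 ≠ 21, d(x,y) ≠ d(y,x) in general.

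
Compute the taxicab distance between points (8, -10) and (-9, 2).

Σ|x_i - y_i| = |8 - (-9)| + |-10 - 2| = 17 + 12 = 29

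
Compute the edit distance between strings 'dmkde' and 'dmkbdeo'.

Let D[i][j] be the edit distance between the first i characters of 'dmkde' and the first j characters of 'dmkbdeo', with D[i][0] = i, D[0][j] = j, and D[i][j] = D[i-1][j-1] if the characters match, else 1 + min(D[i-1][j], D[i][j-1], D[i-1][j-1]). Filling the table (rows: prefixes of 'dmkde', columns: prefixes of 'dmkbdeo'):
     ε  d  m  k  b  d  e  o
  ε  0  1  2  3  4  5  6  7
  d  1  0  1  2  3  4  5  6
  m  2  1  0  1  2  3  4  5
  k  3  2  1  0  1  2  3  4
  d  4  3  2  1  1  1  2  3
  e  5  4  3  2  2  2  1  2
The bottom-right entry gives D[5][7] = 2, so no sequence of fewer than 2 edits works. Backtracking through the table gives one optimal edit sequence (2 edits):
  dmkde → dmkbde (ins b @4)
  dmkbde → dmkbdeo (ins o @7)
Edit distance = 2.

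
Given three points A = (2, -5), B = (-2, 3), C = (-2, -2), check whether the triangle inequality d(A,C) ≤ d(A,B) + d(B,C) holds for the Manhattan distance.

d(A,B) = 4 + 8 = 12, d(B,C) = 0 + 5 = 5, d(A,C) = 4 + 3 = 7.
d(A,C) = 7 ≤ 12 + 5 = 17. Triangle inequality is satisfied.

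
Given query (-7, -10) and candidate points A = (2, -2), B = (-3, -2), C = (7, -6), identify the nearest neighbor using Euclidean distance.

Distances: d(A) ≈ 12.0416, d(B) ≈ 8.9443, d(C) ≈ 14.5602. Nearest: B = (-3, -2) with distance 8.9443.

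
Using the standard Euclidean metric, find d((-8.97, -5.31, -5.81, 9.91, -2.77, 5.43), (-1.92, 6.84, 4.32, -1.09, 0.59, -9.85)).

√(Σ(x_i - y_i)²) = √((-8.97 - (-1.92))² + (-5.31 - 6.84)² + (-5.81 - 4.32)² + (9.91 - (-1.09))² + (-2.77 - 0.59)² + (5.43 - (-9.85))²)
= √((-7.05)² + (-12.15)² + (-10.13)² + 11² + (-3.36)² + 15.28²) = √(49.7025 + 147.6225 + 102.6169 + 121 + 11.2896 + 233.4784) = √665.7099 ≈ 25.8014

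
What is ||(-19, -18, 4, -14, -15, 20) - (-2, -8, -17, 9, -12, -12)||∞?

max(|x_i - y_i|) = max(|-19 - (-2)|, |-18 - (-8)|, |4 - (-17)|, |-14 - 9|, |-15 - (-12)|, |20 - (-12)|) = max(17, 10, 21, 23, 3, 32) = 32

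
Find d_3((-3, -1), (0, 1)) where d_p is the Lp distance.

(Σ|x_i - y_i|^3)^(1/3) = (|-3 - 0|^3 + |-1 - 1|^3)^(1/3)
= (3^3 + 2^3)^(1/3) = (27 + 8)^(1/3) = (35)^(1/3) ≈ 3.2711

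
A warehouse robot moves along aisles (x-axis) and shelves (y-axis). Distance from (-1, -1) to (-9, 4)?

Σ|x_i - y_i| = |-1 - (-9)| + |-1 - 4| = 8 + 5 = 13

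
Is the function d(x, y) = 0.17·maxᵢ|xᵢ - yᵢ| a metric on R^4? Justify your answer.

Yes. The L∞ (Chebyshev) norm induces a metric on R^4, and multiplying a metric by a positive constant 0.17 > 0 preserves all four axioms: non-negativity (0.17·||x-y|| ≥ 0), identity (0.17·||x-y|| = 0 ⟺ ||x-y|| = 0 ⟺ x = y), symmetry (||x-y|| = ||y-x||), and the triangle inequality (0.17·||x-z|| ≤ 0.17·||x-y|| + 0.17·||y-z||). So d is a metric.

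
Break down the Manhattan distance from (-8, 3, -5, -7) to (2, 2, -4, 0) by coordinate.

Σ|x_i - y_i| = |-8 - 2| + |3 - 2| + |-5 - (-4)| + |-7 - 0| = 10 + 1 + 1 + 7 = 19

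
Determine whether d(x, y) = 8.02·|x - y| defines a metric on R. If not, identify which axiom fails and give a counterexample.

Yes. Since |x - y| is a metric on R and 8.02 > 0, the positive scalar multiple 8.02·|x - y| is also a metric: scaling by a positive constant preserves non-negativity, identity (d=0 ⟺ |x-y|=0 ⟺ x=y), symmetry, and the triangle inequality.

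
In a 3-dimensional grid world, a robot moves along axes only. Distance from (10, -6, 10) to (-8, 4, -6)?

Σ|x_i - y_i| = |10 - (-8)| + |-6 - 4| + |10 - (-6)| = 18 + 10 + 16 = 44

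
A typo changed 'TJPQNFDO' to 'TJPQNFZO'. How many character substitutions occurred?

Differing positions: 7. Hamming distance = 1.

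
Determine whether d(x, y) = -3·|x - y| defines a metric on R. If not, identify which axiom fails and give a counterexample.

No. With c = -3 < 0, d fails non-negativity: d(7, 13) = -3·|7 - 13| = -3·6 = -18 < 0.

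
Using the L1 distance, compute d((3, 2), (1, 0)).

Σ|x_i - y_i| = |3 - 1| + |2 - 0| = 2 + 2 = 4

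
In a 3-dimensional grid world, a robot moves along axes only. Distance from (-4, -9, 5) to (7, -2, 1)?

Σ|x_i - y_i| = |-4 - 7| + |-9 - (-2)| + |5 - 1| = 11 + 7 + 4 = 22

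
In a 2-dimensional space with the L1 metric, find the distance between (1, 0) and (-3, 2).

Σ|x_i - y_i| = |1 - (-3)| + |0 - 2| = 4 + 2 = 6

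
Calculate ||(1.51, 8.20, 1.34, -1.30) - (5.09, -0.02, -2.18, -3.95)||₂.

√(Σ(x_i - y_i)²) = √((1.51 - 5.09)² + (8.2 - (-0.02))² + (1.34 - (-2.18))² + (-1.3 - (-3.95))²)
= √((-3.58)² + 8.22² + 3.52² + 2.65²) = √(12.8164 + 67.5684 + 12.3904 + 7.0225) = √99.7977 ≈ 9.9899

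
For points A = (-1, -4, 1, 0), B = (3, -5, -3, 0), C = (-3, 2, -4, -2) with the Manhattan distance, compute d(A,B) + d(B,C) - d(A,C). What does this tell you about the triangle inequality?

d(A,B) = 4 + 1 + 4 + 0 = 9, d(B,C) = 6 + 7 + 1 + 2 = 16, d(A,C) = 2 + 6 + 5 + 2 = 15.
d(A,B) + d(B,C) - d(A,C) = 9 + 16 - 15 = 25 - 15 = 10. This is ≥ 0, so the triangle inequality holds for these points.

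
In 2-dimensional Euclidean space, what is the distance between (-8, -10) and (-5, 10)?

√(Σ(x_i - y_i)²) = √((-8 - (-5))² + (-10 - 10)²)
= √((-3)² + (-20)²) = √(9 + 400) = √409 ≈ 20.2237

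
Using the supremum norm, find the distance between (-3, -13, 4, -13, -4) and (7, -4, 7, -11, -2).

max(|x_i - y_i|) = max(|-3 - 7|, |-13 - (-4)|, |4 - 7|, |-13 - (-11)|, |-4 - (-2)|) = max(10, 9, 3, 2, 2) = 10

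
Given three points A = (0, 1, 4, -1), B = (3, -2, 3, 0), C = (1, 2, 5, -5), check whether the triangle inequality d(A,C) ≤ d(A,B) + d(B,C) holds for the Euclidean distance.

d(A,B) = √(3² + 3² + 1² + 1²) = √20 ≈ 4.4721, d(B,C) = √(2² + 4² + 2² + 5²) = √49 = 7, d(A,C) = √(1² + 1² + 1² + 4²) = √19 ≈ 4.3589.
d(A,C) ≈ 4.3589 ≤ 4.4721 + 7 = 11.4721. Triangle inequality is satisfied.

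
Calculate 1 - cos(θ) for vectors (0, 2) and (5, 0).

With u = (0, 2), v = (5, 0):
u·v = 0·5 + 2·0 = 0 + 0 = 0.
|u| = √(0² + 2²) = √4, |v| = √(5² + 0²) = √25, so |u||v| = √(4·25) = √100 = 10.
cos θ = (u·v)/(|u||v|) = 0/10 = 0
Cosine distance = 1 - cos θ = 1 - 0 = 1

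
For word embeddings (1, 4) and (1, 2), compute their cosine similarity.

With u = (1, 4), v = (1, 2):
u·v = 1·1 + 4·2 = 1 + 8 = 9.
|u| = √(1² + 4²) = √17, |v| = √(1² + 2²) = √5, so |u||v| = √(17·5) = √85.
cos θ = (u·v)/(|u||v|) = 9/√85 ≈ 0.9762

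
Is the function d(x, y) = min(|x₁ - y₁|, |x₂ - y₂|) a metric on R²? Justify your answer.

No. d fails identity of indiscernibles: take x = (-4, 0) and y = (-4, 8). Then d(x,y) = min(|-4 - (-4)|, |0 - 8|) = min(0, 8) = 0, yet x ≠ y.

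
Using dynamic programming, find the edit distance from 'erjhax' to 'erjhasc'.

Let D[i][j] be the edit distance between the first i characters of 'erjhax' and the first j characters of 'erjhasc', with D[i][0] = i, D[0][j] = j, and D[i][j] = D[i-1][j-1] if the characters match, else 1 + min(D[i-1][j], D[i][j-1], D[i-1][j-1]). Filling the table (rows: prefixes of 'erjhax', columns: prefixes of 'erjhasc'):
     ε  e  r  j  h  a  s  c
  ε  0  1  2  3  4  5  6  7
  e  1  0  1  2  3  4  5  6
  r  2  1  0  1  2  3  4  5
  j  3  2  1  0  1  2  3  4
  h  4  3  2  1  0  1  2  3
  a  5  4  3  2  1  0  1  2
  x  6  5  4  3  2  1  1  2
The bottom-right entry gives D[6][7] = 2, so no sequence of fewer than 2 edits works. Backtracking through the table gives one optimal edit sequence (2 edits):
  erjhax → erjhasx (ins s @6)
  erjhasx → erjhasc (sub x→c @7)
Edit distance = 2.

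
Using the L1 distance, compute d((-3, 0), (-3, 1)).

Σ|x_i - y_i| = |-3 - (-3)| + |0 - 1| = 0 + 1 = 1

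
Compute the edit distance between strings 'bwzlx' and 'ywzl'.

Let D[i][j] be the edit distance between the first i characters of 'bwzlx' and the first j characters of 'ywzl', with D[i][0] = i, D[0][j] = j, and D[i][j] = D[i-1][j-1] if the characters match, else 1 + min(D[i-1][j], D[i][j-1], D[i-1][j-1]). Filling the table (rows: prefixes of 'bwzlx', columns: prefixes of 'ywzl'):
     ε  y  w  z  l
  ε  0  1  2  3  4
  b  1  1  2  3  4
  w  2  2  1  2  3
  z  3  3  2  1  2
  l  4  4  3  2  1
  x  5  5  4  3  2
The bottom-right entry gives D[5][4] = 2, so no sequence of fewer than 2 edits works. Backtracking through the table gives one optimal edit sequence (2 edits):
  bwzlx → ywzlx (sub b→y @1)
  ywzlx → ywzl (del x @5)
Edit distance = 2.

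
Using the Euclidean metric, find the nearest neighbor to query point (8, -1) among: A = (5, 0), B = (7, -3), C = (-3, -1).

Distances: d(A) ≈ 3.1623, d(B) ≈ 2.2361, d(C) = 11. Nearest: B = (7, -3) with distance 2.2361.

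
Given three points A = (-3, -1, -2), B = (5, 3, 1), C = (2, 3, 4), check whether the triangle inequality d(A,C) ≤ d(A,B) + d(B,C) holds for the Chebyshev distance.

d(A,B) = max(8, 4, 3) = 8, d(B,C) = max(3, 0, 3) = 3, d(A,C) = max(5, 4, 6) = 6.
d(A,C) = 6 ≤ 8 + 3 = 11. Triangle inequality is satisfied.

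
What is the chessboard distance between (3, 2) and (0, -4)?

max(|x_i - y_i|) = max(|3 - 0|, |2 - (-4)|) = max(3, 6) = 6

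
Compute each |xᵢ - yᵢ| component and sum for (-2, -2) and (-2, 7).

Σ|x_i - y_i| = |-2 - (-2)| + |-2 - 7| = 0 + 9 = 9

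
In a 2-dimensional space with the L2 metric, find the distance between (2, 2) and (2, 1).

(Σ|x_i - y_i|^2)^(1/2) = (|2 - 2|^2 + |2 - 1|^2)^(1/2)
= (0^2 + 1^2)^(1/2) = (0 + 1)^(1/2) = (1)^(1/2) = 1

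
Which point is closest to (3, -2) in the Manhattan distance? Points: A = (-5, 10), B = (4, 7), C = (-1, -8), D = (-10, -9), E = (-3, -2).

Distances: d(A) = 20, d(B) = 10, d(C) = 10, d(D) = 20, d(E) = 6. Nearest: E = (-3, -2) with distance 6.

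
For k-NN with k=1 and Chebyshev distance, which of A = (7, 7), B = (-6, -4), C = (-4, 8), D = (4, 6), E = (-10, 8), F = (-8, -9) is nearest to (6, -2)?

Distances: d(A) = 9, d(B) = 12, d(C) = 10, d(D) = 8, d(E) = 16, d(F) = 14. Nearest: D = (4, 6) with distance 8.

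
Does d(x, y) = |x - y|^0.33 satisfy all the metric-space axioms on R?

Yes. With 0 < p = 0.33 ≤ 1, d(x,y) = |x-y|^0.33 is a metric on R. Non-negativity and symmetry are immediate; |x-y|^0.33 = 0 ⟺ |x-y| = 0 ⟺ x = y. For the triangle inequality, the function t ↦ t^0.33 is subadditive on [0,∞) when p ≤ 1, so |x-z|^0.33 ≤ (|x-y| + |y-z|)^0.33 ≤ |x-y|^0.33 + |y-z|^0.33.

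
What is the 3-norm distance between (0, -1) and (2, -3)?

(Σ|x_i - y_i|^3)^(1/3) = (|0 - 2|^3 + |-1 - (-3)|^3)^(1/3)
= (2^3 + 2^3)^(1/3) = (8 + 8)^(1/3) = (16)^(1/3) ≈ 2.5198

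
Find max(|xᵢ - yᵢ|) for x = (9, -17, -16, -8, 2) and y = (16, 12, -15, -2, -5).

max(|x_i - y_i|) = max(|9 - 16|, |-17 - 12|, |-16 - (-15)|, |-8 - (-2)|, |2 - (-5)|) = max(7, 29, 1, 6, 7) = 29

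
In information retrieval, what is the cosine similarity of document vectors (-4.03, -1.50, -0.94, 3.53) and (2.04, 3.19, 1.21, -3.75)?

With u = (-4.03, -1.50, -0.94, 3.53), v = (2.04, 3.19, 1.21, -3.75):
u·v = (-4.03)·2.04 + (-1.5)·3.19 + (-0.94)·1.21 + 3.53·(-3.75) = (-8.2212) + (-4.785) + (-1.1374) + (-13.2375) = -27.3811.
|u| = √((-4.03)² + (-1.5)² + (-0.94)² + 3.53²) = √(16.2409 + 2.25 + 0.8836 + 12.4609) = √31.8354, |v| = √(2.04² + 3.19² + 1.21² + (-3.75)²) = √(4.1616 + 10.1761 + 1.4641 + 14.0625) = √29.8643.
cos θ = (u·v)/(|u||v|) = -27.3811/(√31.8354·√29.8643) ≈ -0.888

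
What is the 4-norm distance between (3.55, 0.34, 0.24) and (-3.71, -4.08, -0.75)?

(Σ|x_i - y_i|^4)^(1/4) = (|3.55 - (-3.71)|^4 + |0.34 - (-4.08)|^4 + |0.24 - (-0.75)|^4)^(1/4)
= (7.26^4 + 4.42^4 + 0.99^4)^(1/4) ≈ (2778.0911 + 381.6709 + 0.9606)^(1/4) = (3160.7226)^(1/4) ≈ 7.498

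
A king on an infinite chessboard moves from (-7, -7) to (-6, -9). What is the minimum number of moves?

max(|x_i - y_i|) = max(|-7 - (-6)|, |-7 - (-9)|) = max(1, 2) = 2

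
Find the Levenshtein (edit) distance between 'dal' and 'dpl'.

Let D[i][j] be the edit distance between the first i characters of 'dal' and the first j characters of 'dpl', with D[i][0] = i, D[0][j] = j, and D[i][j] = D[i-1][j-1] if the characters match, else 1 + min(D[i-1][j], D[i][j-1], D[i-1][j-1]). Filling the table (rows: prefixes of 'dal', columns: prefixes of 'dpl'):
     ε  d  p  l
  ε  0  1  2  3
  d  1  0  1  2
  a  2  1  1  2
  l  3  2  2  1
The bottom-right entry gives D[3][3] = 1, so no sequence of fewer than 1 edit works. Backtracking through the table gives one optimal edit sequence (1 edit):
  dal → dpl (sub a→p @2)
Edit distance = 1.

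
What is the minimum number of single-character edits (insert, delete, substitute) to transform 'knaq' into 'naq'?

Let D[i][j] be the edit distance between the first i characters of 'knaq' and the first j characters of 'naq', with D[i][0] = i, D[0][j] = j, and D[i][j] = D[i-1][j-1] if the characters match, else 1 + min(D[i-1][j], D[i][j-1], D[i-1][j-1]). Filling the table (rows: prefixes of 'knaq', columns: prefixes of 'naq'):
     ε  n  a  q
  ε  0  1  2  3
  k  1  1  2  3
  n  2  1  2  3
  a  3  2  1  2
  q  4  3  2  1
The bottom-right entry gives D[4][3] = 1, so no sequence of fewer than 1 edit works. Backtracking through the table gives one optimal edit sequence (1 edit):
  knaq → naq (del k @1)
Edit distance = 1.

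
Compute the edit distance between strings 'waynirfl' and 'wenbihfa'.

Let D[i][j] be the edit distance between the first i characters of 'waynirfl' and the first j characters of 'wenbihfa', with D[i][0] = i, D[0][j] = j, and D[i][j] = D[i-1][j-1] if the characters match, else 1 + min(D[i-1][j], D[i][j-1], D[i-1][j-1]). Filling the table (rows: prefixes of 'waynirfl', columns: prefixes of 'wenbihfa'):
     ε  w  e  n  b  i  h  f  a
  ε  0  1  2  3  4  5  6  7  8
  w  1  0  1  2  3  4  5  6  7
  a  2  1  1  2  3  4  5  6  6
  y  3  2  2  2  3  4  5  6  7
  n  4  3  3  2  3  4  5  6  7
  i  5  4  4  3  3  3  4  5  6
  r  6  5  5  4  4  4  4  5  6
  f  7  6  6  5  5  5  5  4  5
  l  8  7  7  6  6  6  6  5  5
The bottom-right entry gives D[8][8] = 5, so no sequence of fewer than 5 edits works. Backtracking through the table gives one optimal edit sequence (5 edits):
  waynirfl → weynirfl (sub a→e @2)
  weynirfl → wennirfl (sub y→n @3)
  wennirfl → wenbirfl (sub n→b @4)
  wenbirfl → wenbihfl (sub r→h @6)
  wenbihfl → wenbihfa (sub l→a @8)
Edit distance = 5.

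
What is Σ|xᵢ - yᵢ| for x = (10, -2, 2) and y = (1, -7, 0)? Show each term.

Σ|x_i - y_i| = |10 - 1| + |-2 - (-7)| + |2 - 0| = 9 + 5 + 2 = 16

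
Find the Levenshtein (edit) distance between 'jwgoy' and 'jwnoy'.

Let D[i][j] be the edit distance between the first i characters of 'jwgoy' and the first j characters of 'jwnoy', with D[i][0] = i, D[0][j] = j, and D[i][j] = D[i-1][j-1] if the characters match, else 1 + min(D[i-1][j], D[i][j-1], D[i-1][j-1]). Filling the table (rows: prefixes of 'jwgoy', columns: prefixes of 'jwnoy'):
     ε  j  w  n  o  y
  ε  0  1  2  3  4  5
  j  1  0  1  2  3  4
  w  2  1  0  1  2  3
  g  3  2  1  1  2  3
  o  4  3  2  2  1  2
  y  5  4  3  3  2  1
The bottom-right entry gives D[5][5] = 1, so no sequence of fewer than 1 edit works. Backtracking through the table gives one optimal edit sequence (1 edit):
  jwgoy → jwnoy (sub g→n @3)
Edit distance = 1.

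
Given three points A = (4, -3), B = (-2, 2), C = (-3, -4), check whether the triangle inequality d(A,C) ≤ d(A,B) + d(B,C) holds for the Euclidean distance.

d(A,B) = √(6² + 5²) = √61 ≈ 7.8102, d(B,C) = √(1² + 6²) = √37 ≈ 6.0828, d(A,C) = √(7² + 1²) = √50 ≈ 7.0711.
d(A,C) ≈ 7.0711 ≤ 7.8102 + 6.0828 = 13.893. Triangle inequality is satisfied.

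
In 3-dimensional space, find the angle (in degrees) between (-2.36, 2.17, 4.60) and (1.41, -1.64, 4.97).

With u = (-2.36, 2.17, 4.60), v = (1.41, -1.64, 4.97):
u·v = (-2.36)·1.41 + 2.17·(-1.64) + 4.6·4.97 = (-3.3276) + (-3.5588) + 22.862 = 15.9756.
|u| = √((-2.36)² + 2.17² + 4.6²) = √(5.5696 + 4.7089 + 21.16) = √31.4385, |v| = √(1.41² + (-1.64)² + 4.97²) = √(1.9881 + 2.6896 + 24.7009) = √29.3786.
cos θ = (u·v)/(|u||v|) = 15.9756/(√31.4385·√29.3786) ≈ 0.525667
θ = arccos(0.525667) ≈ 58.29°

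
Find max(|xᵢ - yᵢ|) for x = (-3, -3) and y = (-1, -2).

max(|x_i - y_i|) = max(|-3 - (-1)|, |-3 - (-2)|) = max(2, 1) = 2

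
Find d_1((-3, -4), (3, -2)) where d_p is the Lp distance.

Σ|x_i - y_i| = |-3 - 3| + |-4 - (-2)| = 6 + 2 = 8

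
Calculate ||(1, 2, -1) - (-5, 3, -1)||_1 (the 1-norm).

Σ|x_i - y_i| = |1 - (-5)| + |2 - 3| + |-1 - (-1)| = 6 + 1 + 0 = 7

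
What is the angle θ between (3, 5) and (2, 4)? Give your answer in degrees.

With u = (3, 5), v = (2, 4):
u·v = 3·2 + 5·4 = 6 + 20 = 26.
|u| = √(3² + 5²) = √34, |v| = √(2² + 4²) = √20, so |u||v| = √(34·20) = √680.
cos θ = (u·v)/(|u||v|) = 26/√680 ≈ 0.997054
θ = arccos(0.997054) ≈ 4.4°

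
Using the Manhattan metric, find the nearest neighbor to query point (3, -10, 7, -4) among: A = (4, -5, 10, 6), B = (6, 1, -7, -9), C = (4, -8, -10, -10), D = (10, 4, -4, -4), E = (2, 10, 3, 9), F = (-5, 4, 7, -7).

Distances: d(A) = 19, d(B) = 33, d(C) = 26, d(D) = 32, d(E) = 38, d(F) = 25. Nearest: A = (4, -5, 10, 6) with distance 19.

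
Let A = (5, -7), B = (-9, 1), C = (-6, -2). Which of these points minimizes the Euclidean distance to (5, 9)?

Distances: d(A) = 16, d(B) ≈ 16.1245, d(C) ≈ 15.5563. Nearest: C = (-6, -2) with distance 15.5563.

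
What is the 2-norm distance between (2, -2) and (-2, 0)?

(Σ|x_i - y_i|^2)^(1/2) = (|2 - (-2)|^2 + |-2 - 0|^2)^(1/2)
= (4^2 + 2^2)^(1/2) = (16 + 4)^(1/2) = (20)^(1/2) ≈ 4.4721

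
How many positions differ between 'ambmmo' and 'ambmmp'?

Differing positions: 6. Hamming distance = 1.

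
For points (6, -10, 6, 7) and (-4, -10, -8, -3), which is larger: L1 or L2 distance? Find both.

L1 = |6 - (-4)| + |-10 - (-10)| + |6 - (-8)| + |7 - (-3)| = 10 + 0 + 14 + 10 = 34
L2 = √(10² + 0² + 14² + 10²) = √396 ≈ 19.8997
L1 ≥ L2 always (equality iff movement is along one axis); L1 > L2 here.
Ratio L1/L2 = 34/√396 ≈ 1.7086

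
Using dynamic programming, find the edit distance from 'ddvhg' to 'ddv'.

Let D[i][j] be the edit distance between the first i characters of 'ddvhg' and the first j characters of 'ddv', with D[i][0] = i, D[0][j] = j, and D[i][j] = D[i-1][j-1] if the characters match, else 1 + min(D[i-1][j], D[i][j-1], D[i-1][j-1]). Filling the table (rows: prefixes of 'ddvhg', columns: prefixes of 'ddv'):
     ε  d  d  v
  ε  0  1  2  3
  d  1  0  1  2
  d  2  1  0  1
  v  3  2  1  0
  h  4  3  2  1
  g  5  4  3  2
The bottom-right entry gives D[5][3] = 2, so no sequence of fewer than 2 edits works. Backtracking through the table gives one optimal edit sequence (2 edits):
  ddvhg → ddvg (del h @4)
  ddvg → ddv (del g @4)
Edit distance = 2.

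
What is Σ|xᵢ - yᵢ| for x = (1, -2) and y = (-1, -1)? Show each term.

Σ|x_i - y_i| = |1 - (-1)| + |-2 - (-1)| = 2 + 1 = 3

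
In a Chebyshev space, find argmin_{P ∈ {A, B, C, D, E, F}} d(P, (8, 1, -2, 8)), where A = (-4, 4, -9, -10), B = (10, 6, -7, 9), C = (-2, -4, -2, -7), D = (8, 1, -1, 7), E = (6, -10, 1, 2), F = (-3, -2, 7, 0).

Distances: d(A) = 18, d(B) = 5, d(C) = 15, d(D) = 1, d(E) = 11, d(F) = 11. Nearest: D = (8, 1, -1, 7) with distance 1.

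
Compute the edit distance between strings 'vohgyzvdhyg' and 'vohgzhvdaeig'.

Let D[i][j] be the edit distance between the first i characters of 'vohgyzvdhyg' and the first j characters of 'vohgzhvdaeig', with D[i][0] = i, D[0][j] = j, and D[i][j] = D[i-1][j-1] if the characters match, else 1 + min(D[i-1][j], D[i][j-1], D[i-1][j-1]). Filling the table (rows: prefixes of 'vohgyzvdhyg', columns: prefixes of 'vohgzhvdaeig'):
     ε  v  o  h  g  z  h  v  d  a  e  i  g
  ε  0  1  2  3  4  5  6  7  8  9 10 11 12
  v  1  0  1  2  3  4  5  6  7  8  9 10 11
  o  2  1  0  1  2  3  4  5  6  7  8  9 10
  h  3  2  1  0  1  2  3  4  5  6  7  8  9
  g  4  3  2  1  0  1  2  3  4  5  6  7  8
  y  5  4  3  2  1  1  2  3  4  5  6  7  8
  z  6  5  4  3  2  1  2  3  4  5  6  7  8
  v  7  6  5  4  3  2  2  2  3  4  5  6  7
  d  8  7  6  5  4  3  3  3  2  3  4  5  6
  h  9  8  7  6  5  4  3  4  3  3  4  5  6
  y 10  9  8  7  6  5  4  4  4  4  4  5  6
  g 11 10  9  8  7  6  5  5  5  5  5  5  5
The bottom-right entry gives D[11][12] = 5, so no sequence of fewer than 5 edits works. Backtracking through the table gives one optimal edit sequence (5 edits):
  vohgyzvdhyg → vohgzzvdhyg (sub y→z @5)
  vohgzzvdhyg → vohgzhvdhyg (sub z→h @6)
  vohgzhvdhyg → vohgzhvdahyg (ins a @9)
  vohgzhvdahyg → vohgzhvdaeyg (sub h→e @10)
  vohgzhvdaeyg → vohgzhvdaeig (sub y→i @11)
Edit distance = 5.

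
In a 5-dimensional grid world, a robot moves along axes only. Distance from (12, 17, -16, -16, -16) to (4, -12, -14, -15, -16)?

Σ|x_i - y_i| = |12 - 4| + |17 - (-12)| + |-16 - (-14)| + |-16 - (-15)| + |-16 - (-16)| = 8 + 29 + 2 + 1 + 0 = 40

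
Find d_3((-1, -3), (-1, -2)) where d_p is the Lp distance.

(Σ|x_i - y_i|^3)^(1/3) = (|-1 - (-1)|^3 + |-3 - (-2)|^3)^(1/3)
= (0^3 + 1^3)^(1/3) = (0 + 1)^(1/3) = (1)^(1/3) = 1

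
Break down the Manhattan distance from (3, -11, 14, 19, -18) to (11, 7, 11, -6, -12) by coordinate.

Σ|x_i - y_i| = |3 - 11| + |-11 - 7| + |14 - 11| + |19 - (-6)| + |-18 - (-12)| = 8 + 18 + 3 + 25 + 6 = 60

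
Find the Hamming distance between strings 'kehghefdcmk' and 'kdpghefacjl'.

Differing positions: 2, 3, 8, 10, 11. Hamming distance = 5.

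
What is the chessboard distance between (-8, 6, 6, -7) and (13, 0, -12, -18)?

max(|x_i - y_i|) = max(|-8 - 13|, |6 - 0|, |6 - (-12)|, |-7 - (-18)|) = max(21, 6, 18, 11) = 21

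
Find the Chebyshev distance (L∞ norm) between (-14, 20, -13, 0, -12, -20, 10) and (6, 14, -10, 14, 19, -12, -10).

max(|x_i - y_i|) = max(|-14 - 6|, |20 - 14|, |-13 - (-10)|, |0 - 14|, |-12 - 19|, |-20 - (-12)|, |10 - (-10)|) = max(20, 6, 3, 14, 31, 8, 20) = 31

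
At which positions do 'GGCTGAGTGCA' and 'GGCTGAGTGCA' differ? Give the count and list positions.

Differing positions: none. Hamming distance = 0.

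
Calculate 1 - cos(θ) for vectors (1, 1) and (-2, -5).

With u = (1, 1), v = (-2, -5):
u·v = 1·(-2) + 1·(-5) = (-2) + (-5) = -7.
|u| = √(1² + 1²) = √2, |v| = √((-2)² + (-5)²) = √29, so |u||v| = √(2·29) = √58.
cos θ = (u·v)/(|u||v|) = -7/√58 ≈ -0.9191
Cosine distance = 1 - cos θ ≈ 1 - (-0.9191) = 1.9191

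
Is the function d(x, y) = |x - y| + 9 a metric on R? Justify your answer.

No. d fails identity of indiscernibles (specifically d(x,x) = 0): d(-5, -5) = |-5 - (-5)| + 9 = 0 + 9 = 9 ≠ 0.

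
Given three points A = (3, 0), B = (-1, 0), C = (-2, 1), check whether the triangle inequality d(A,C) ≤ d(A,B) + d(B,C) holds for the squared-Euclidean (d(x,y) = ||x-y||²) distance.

d(A,B) = 4² + 0² = 16, d(B,C) = 1² + 1² = 2, d(A,C) = 5² + 1² = 26.
d(A,C) = 26 > 16 + 2 = 18. Triangle inequality is VIOLATED. (Squared-Euclidean is not a metric — this is a counterexample.)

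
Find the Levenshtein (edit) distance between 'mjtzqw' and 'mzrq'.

Let D[i][j] be the edit distance between the first i characters of 'mjtzqw' and the first j characters of 'mzrq', with D[i][0] = i, D[0][j] = j, and D[i][j] = D[i-1][j-1] if the characters match, else 1 + min(D[i-1][j], D[i][j-1], D[i-1][j-1]). Filling the table (rows: prefixes of 'mjtzqw', columns: prefixes of 'mzrq'):
     ε  m  z  r  q
  ε  0  1  2  3  4
  m  1  0  1  2  3
  j  2  1  1  2  3
  t  3  2  2  2  3
  z  4  3  2  3  3
  q  5  4  3  3  3
  w  6  5  4  4  4
The bottom-right entry gives D[6][4] = 4, so no sequence of fewer than 4 edits works. Backtracking through the table gives one optimal edit sequence (4 edits):
  mjtzqw → mtzqw (del j @2)
  mtzqw → mzqw (del t @2)
  mzqw → mzrw (sub q→r @3)
  mzrw → mzrq (sub w→q @4)
Edit distance = 4.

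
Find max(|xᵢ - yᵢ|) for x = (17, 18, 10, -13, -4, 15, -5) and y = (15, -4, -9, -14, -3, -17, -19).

max(|x_i - y_i|) = max(|17 - 15|, |18 - (-4)|, |10 - (-9)|, |-13 - (-14)|, |-4 - (-3)|, |15 - (-17)|, |-5 - (-19)|) = max(2, 22, 19, 1, 1, 32, 14) = 32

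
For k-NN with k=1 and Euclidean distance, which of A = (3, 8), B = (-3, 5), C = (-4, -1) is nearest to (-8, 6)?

Distances: d(A) ≈ 11.1803, d(B) ≈ 5.099, d(C) ≈ 8.0623. Nearest: B = (-3, 5) with distance 5.099.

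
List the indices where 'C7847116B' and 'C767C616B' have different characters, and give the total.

Differing positions: 3, 4, 5, 6. Hamming distance = 4.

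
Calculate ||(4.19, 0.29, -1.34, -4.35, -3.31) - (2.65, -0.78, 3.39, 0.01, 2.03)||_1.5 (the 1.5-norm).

(Σ|x_i - y_i|^1.5)^(1/1.5) = (|4.19 - 2.65|^1.5 + |0.29 - (-0.78)|^1.5 + |-1.34 - 3.39|^1.5 + |-4.35 - 0.01|^1.5 + |-3.31 - 2.03|^1.5)^(1/1.5)
= (1.54^1.5 + 1.07^1.5 + 4.73^1.5 + 4.36^1.5 + 5.34^1.5)^(1/1.5) ≈ (1.9111 + 1.1068 + 10.2871 + 9.1039 + 12.3399)^(1/1.5) = (34.7488)^(1/1.5) ≈ 10.6486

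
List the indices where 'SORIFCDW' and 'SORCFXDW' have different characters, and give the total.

Differing positions: 4, 6. Hamming distance = 2.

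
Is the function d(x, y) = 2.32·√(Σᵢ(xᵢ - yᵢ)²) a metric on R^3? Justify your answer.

Yes. The L2 (Euclidean) norm induces a metric on R^3, and multiplying a metric by a positive constant 2.32 > 0 preserves all four axioms: non-negativity (2.32·||x-y|| ≥ 0), identity (2.32·||x-y|| = 0 ⟺ ||x-y|| = 0 ⟺ x = y), symmetry (||x-y|| = ||y-x||), and the triangle inequality (2.32·||x-z|| ≤ 2.32·||x-y|| + 2.32·||y-z||). So d is a metric.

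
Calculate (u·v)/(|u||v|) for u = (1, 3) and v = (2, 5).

With u = (1, 3), v = (2, 5):
u·v = 1·2 + 3·5 = 2 + 15 = 17.
|u| = √(1² + 3²) = √10, |v| = √(2² + 5²) = √29, so |u||v| = √(10·29) = √290.
cos θ = (u·v)/(|u||v|) = 17/√290 ≈ 0.9983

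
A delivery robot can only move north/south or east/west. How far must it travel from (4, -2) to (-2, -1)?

Σ|x_i - y_i| = |4 - (-2)| + |-2 - (-1)| = 6 + 1 = 7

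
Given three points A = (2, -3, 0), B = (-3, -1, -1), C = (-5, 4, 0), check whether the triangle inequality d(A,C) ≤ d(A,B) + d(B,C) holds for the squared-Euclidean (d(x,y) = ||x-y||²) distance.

d(A,B) = 5² + 2² + 1² = 30, d(B,C) = 2² + 5² + 1² = 30, d(A,C) = 7² + 7² + 0² = 98.
d(A,C) = 98 > 30 + 30 = 60. Triangle inequality is VIOLATED. (Squared-Euclidean is not a metric — this is a counterexample.)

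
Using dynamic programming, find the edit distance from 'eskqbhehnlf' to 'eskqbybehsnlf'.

Let D[i][j] be the edit distance between the first i characters of 'eskqbhehnlf' and the first j characters of 'eskqbybehsnlf', with D[i][0] = i, D[0][j] = j, and D[i][j] = D[i-1][j-1] if the characters match, else 1 + min(D[i-1][j], D[i][j-1], D[i-1][j-1]). Filling the table (rows: prefixes of 'eskqbhehnlf', columns: prefixes of 'eskqbybehsnlf'):
     ε  e  s  k  q  b  y  b  e  h  s  n  l  f
  ε  0  1  2  3  4  5  6  7  8  9 10 11 12 13
  e  1  0  1  2  3  4  5  6  7  8  9 10 11 12
  s  2  1  0  1  2  3  4  5  6  7  8  9 10 11
  k  3  2  1  0  1  2  3  4  5  6  7  8  9 10
  q  4  3  2  1  0  1  2  3  4  5  6  7  8  9
  b  5  4  3  2  1  0  1  2  3  4  5  6  7  8
  h  6  5  4  3  2  1  1  2  3  3  4  5  6  7
  e  7  6  5  4  3  2  2  2  2  3  4  5  6  7
  h  8  7  6  5  4  3  3  3  3  2  3  4  5  6
  n  9  8  7  6  5  4  4  4  4  3  3  3  4  5
  l 10  9  8  7  6  5  5  5  5  4  4  4  3  4
  f 11 10  9  8  7  6  6  6  6  5  5  5  4  3
The bottom-right entry gives D[11][13] = 3, so no sequence of fewer than 3 edits works. Backtracking through the table gives one optimal edit sequence (3 edits):
  eskqbhehnlf → eskqbyhehnlf (ins y @6)
  eskqbyhehnlf → eskqbybehnlf (sub h→b @7)
  eskqbybehnlf → eskqbybehsnlf (ins s @10)
Edit distance = 3.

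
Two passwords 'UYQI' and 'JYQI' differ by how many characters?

Differing positions: 1. Hamming distance = 1.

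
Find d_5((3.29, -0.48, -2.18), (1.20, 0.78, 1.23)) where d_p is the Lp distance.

(Σ|x_i - y_i|^5)^(1/5) = (|3.29 - 1.2|^5 + |-0.48 - 0.78|^5 + |-2.18 - 1.23|^5)^(1/5)
= (2.09^5 + 1.26^5 + 3.41^5)^(1/5) ≈ (39.8778 + 3.1758 + 461.0753)^(1/5) = (504.1289)^(1/5) ≈ 3.4714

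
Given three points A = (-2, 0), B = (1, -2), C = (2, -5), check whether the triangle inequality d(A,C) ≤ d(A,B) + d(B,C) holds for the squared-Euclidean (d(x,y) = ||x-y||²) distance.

d(A,B) = 3² + 2² = 13, d(B,C) = 1² + 3² = 10, d(A,C) = 4² + 5² = 41.
d(A,C) = 41 > 13 + 10 = 23. Triangle inequality is VIOLATED. (Squared-Euclidean is not a metric — this is a counterexample.)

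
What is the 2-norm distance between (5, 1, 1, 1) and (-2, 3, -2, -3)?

(Σ|x_i - y_i|^2)^(1/2) = (|5 - (-2)|^2 + |1 - 3|^2 + |1 - (-2)|^2 + |1 - (-3)|^2)^(1/2)
= (7^2 + 2^2 + 3^2 + 4^2)^(1/2) = (49 + 4 + 9 + 16)^(1/2) = (78)^(1/2) ≈ 8.8318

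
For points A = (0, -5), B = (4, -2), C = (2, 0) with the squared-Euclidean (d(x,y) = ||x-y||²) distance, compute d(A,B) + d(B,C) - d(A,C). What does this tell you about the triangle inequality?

d(A,B) = 4² + 3² = 25, d(B,C) = 2² + 2² = 8, d(A,C) = 2² + 5² = 29.
d(A,B) + d(B,C) - d(A,C) = 25 + 8 - 29 = 33 - 29 = 4. This is ≥ 0, so the triangle inequality holds for these points.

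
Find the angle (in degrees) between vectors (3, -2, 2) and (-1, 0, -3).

With u = (3, -2, 2), v = (-1, 0, -3):
u·v = 3·(-1) + (-2)·0 + 2·(-3) = (-3) + 0 + (-6) = -9.
|u| = √(3² + (-2)² + 2²) = √17, |v| = √((-1)² + 0² + (-3)²) = √10, so |u||v| = √(17·10) = √170.
cos θ = (u·v)/(|u||v|) = -9/√170 ≈ -0.690268
θ = arccos(-0.690268) ≈ 133.65°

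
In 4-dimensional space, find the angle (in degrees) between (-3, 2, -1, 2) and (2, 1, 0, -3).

With u = (-3, 2, -1, 2), v = (2, 1, 0, -3):
u·v = (-3)·2 + 2·1 + (-1)·0 + 2·(-3) = (-6) + 2 + 0 + (-6) = -10.
|u| = √((-3)² + 2² + (-1)² + 2²) = √18, |v| = √(2² + 1² + 0² + (-3)²) = √14, so |u||v| = √(18·14) = √252.
cos θ = (u·v)/(|u||v|) = -10/√252 ≈ -0.629941
θ = arccos(-0.629941) ≈ 129.05°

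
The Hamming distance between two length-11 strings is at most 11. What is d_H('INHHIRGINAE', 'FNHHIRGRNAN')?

Differing positions: 1, 8, 11. Hamming distance = 3. The maximum possible Hamming distance for length-11 strings is 11, so d_H/11 = 3/11 ≈ 0.2727.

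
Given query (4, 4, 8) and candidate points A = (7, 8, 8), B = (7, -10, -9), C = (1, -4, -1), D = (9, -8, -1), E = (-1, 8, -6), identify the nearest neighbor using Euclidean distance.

Distances: d(A) = 5, d(B) ≈ 22.2261, d(C) ≈ 12.4097, d(D) ≈ 15.8114, d(E) ≈ 15.3948. Nearest: A = (7, 8, 8) with distance 5.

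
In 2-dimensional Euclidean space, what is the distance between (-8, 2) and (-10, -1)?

√(Σ(x_i - y_i)²) = √((-8 - (-10))² + (2 - (-1))²)
= √(2² + 3²) = √(4 + 9) = √13 ≈ 3.6056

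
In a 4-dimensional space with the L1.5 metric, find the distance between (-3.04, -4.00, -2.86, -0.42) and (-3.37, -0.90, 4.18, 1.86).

(Σ|x_i - y_i|^1.5)^(1/1.5) = (|-3.04 - (-3.37)|^1.5 + |-4 - (-0.9)|^1.5 + |-2.86 - 4.18|^1.5 + |-0.42 - 1.86|^1.5)^(1/1.5)
= (0.33^1.5 + 3.1^1.5 + 7.04^1.5 + 2.28^1.5)^(1/1.5) ≈ (0.1896 + 5.4581 + 18.6792 + 3.4427)^(1/1.5) = (27.7696)^(1/1.5) ≈ 9.1702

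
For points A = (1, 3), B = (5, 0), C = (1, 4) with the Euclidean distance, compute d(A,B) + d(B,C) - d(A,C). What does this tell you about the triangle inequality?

d(A,B) = √(4² + 3²) = √25 = 5, d(B,C) = √(4² + 4²) = √32 ≈ 5.6569, d(A,C) = √(0² + 1²) = √1 = 1.
d(A,B) + d(B,C) - d(A,C) = 5 + 5.6569 - 1 = 10.6569 - 1 = 9.6569 (to 4 decimal places). This is ≥ 0, so the triangle inequality holds for these points.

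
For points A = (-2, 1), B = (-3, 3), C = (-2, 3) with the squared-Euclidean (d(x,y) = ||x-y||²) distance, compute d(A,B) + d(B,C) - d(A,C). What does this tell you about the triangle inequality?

d(A,B) = 1² + 2² = 5, d(B,C) = 1² + 0² = 1, d(A,C) = 0² + 2² = 4.
d(A,B) + d(B,C) - d(A,C) = 5 + 1 - 4 = 6 - 4 = 2. This is ≥ 0, so the triangle inequality holds for these points.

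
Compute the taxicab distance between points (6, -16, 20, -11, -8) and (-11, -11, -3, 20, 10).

Σ|x_i - y_i| = |6 - (-11)| + |-16 - (-11)| + |20 - (-3)| + |-11 - 20| + |-8 - 10| = 17 + 5 + 23 + 31 + 18 = 94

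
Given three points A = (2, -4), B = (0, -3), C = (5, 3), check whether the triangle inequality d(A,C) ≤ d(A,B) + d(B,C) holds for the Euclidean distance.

d(A,B) = √(2² + 1²) = √5 ≈ 2.2361, d(B,C) = √(5² + 6²) = √61 ≈ 7.8102, d(A,C) = √(3² + 7²) = √58 ≈ 7.6158.
d(A,C) ≈ 7.6158 ≤ 2.2361 + 7.8102 = 10.0463. Triangle inequality is satisfied.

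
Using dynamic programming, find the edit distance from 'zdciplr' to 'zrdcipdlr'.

Let D[i][j] be the edit distance between the first i characters of 'zdciplr' and the first j characters of 'zrdcipdlr', with D[i][0] = i, D[0][j] = j, and D[i][j] = D[i-1][j-1] if the characters match, else 1 + min(D[i-1][j], D[i][j-1], D[i-1][j-1]). Filling the table (rows: prefixes of 'zdciplr', columns: prefixes of 'zrdcipdlr'):
     ε  z  r  d  c  i  p  d  l  r
  ε  0  1  2  3  4  5  6  7  8  9
  z  1  0  1  2  3  4  5  6  7  8
  d  2  1  1  1  2  3  4  5  6  7
  c  3  2  2  2  1  2  3  4  5  6
  i  4  3  3  3  2  1  2  3  4  5
  p  5  4  4  4  3  2  1  2  3  4
  l  6  5  5  5  4  3  2  2  2  3
  r  7  6  5  6  5  4  3  3  3  2
The bottom-right entry gives D[7][9] = 2, so no sequence of fewer than 2 edits works. Backtracking through the table gives one optimal edit sequence (2 edits):
  zdciplr → zrdciplr (ins r @2)
  zrdciplr → zrdcipdlr (ins d @7)
Edit distance = 2.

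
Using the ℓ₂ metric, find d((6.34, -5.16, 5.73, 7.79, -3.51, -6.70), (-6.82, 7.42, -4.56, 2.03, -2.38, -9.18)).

√(Σ(x_i - y_i)²) = √((6.34 - (-6.82))² + (-5.16 - 7.42)² + (5.73 - (-4.56))² + (7.79 - 2.03)² + (-3.51 - (-2.38))² + (-6.7 - (-9.18))²)
= √(13.16² + (-12.58)² + 10.29² + 5.76² + (-1.13)² + 2.48²) = √(173.1856 + 158.2564 + 105.8841 + 33.1776 + 1.2769 + 6.1504) = √477.931 ≈ 21.8616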